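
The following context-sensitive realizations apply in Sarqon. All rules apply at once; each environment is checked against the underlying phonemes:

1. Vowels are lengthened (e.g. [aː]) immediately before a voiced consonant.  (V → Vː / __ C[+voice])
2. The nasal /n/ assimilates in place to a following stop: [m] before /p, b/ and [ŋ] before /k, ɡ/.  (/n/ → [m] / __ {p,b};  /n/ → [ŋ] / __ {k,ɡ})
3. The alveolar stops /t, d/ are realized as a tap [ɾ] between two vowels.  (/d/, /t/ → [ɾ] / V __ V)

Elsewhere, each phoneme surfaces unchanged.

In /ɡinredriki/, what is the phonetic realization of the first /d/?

[d]

/d/ (between /e/ and /r/) is in the target of rule 3 but the environment (between two vowels) is not met → [d].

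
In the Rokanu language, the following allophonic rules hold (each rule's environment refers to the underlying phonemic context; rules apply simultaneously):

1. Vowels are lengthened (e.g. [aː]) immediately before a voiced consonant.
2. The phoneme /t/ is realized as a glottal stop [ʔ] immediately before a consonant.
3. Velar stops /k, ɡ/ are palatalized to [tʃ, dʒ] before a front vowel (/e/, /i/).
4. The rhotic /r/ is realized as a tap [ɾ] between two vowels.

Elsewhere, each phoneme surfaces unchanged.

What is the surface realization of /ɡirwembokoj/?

Rule 3 applies to /ɡ/ (word-initial: before a front vowel) → [dʒ].
/i/ meets the environment for rule 1 (before a voiced consonant) → [iː].
/r/ (between /i/ and /w/) fails the environment for rule 4, so it stays [r].
/w/ — not in any rule's target class → [w].
/e/ (between /w/ and /m/) occurs before a voiced consonant → [eː] by rule 1.
/m/ (between /e/ and /b/): no rule targets it → [m].
/b/ stays [b].
/o/ (between /b/ and /k/) is in the target of rule 1 but the environment (before a voiced consonant) is not met → [o].
/k/ — between /o/ and /o/; rule 3 does not apply here → [k].
/o/ (between /k/ and /j/): before a voiced consonant, so rule 1 applies → [oː].
/j/ (word-final) is unaffected → [j].

[dʒiːrweːmbokoːj]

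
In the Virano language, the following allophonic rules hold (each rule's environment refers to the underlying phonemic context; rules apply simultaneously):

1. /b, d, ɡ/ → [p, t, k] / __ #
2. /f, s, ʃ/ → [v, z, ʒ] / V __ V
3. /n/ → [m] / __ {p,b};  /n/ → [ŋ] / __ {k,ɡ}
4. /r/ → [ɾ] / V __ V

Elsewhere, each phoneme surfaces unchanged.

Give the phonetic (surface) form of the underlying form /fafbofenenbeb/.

[fafbovenembep]

/f/ (word-initial) is in the target of rule 2 but the environment (between two vowels) is not met → [f].
/a/ (between /f/ and /f/): no rule targets it → [a].
/f/ (between /a/ and /b/) is in the target of rule 2 but the environment (between two vowels) is not met → [f].
/b/ (between /f/ and /o/) is in the target of rule 1 but the environment (word-finally) is not met → [b].
/o/ (between /b/ and /f/): no rule targets it → [o].
/f/ meets the environment for rule 2 (between two vowels) → [v].
/e/ (between /f/ and /n/) is unaffected → [e].
/n/ (between /e/ and /e/) fails the environment for rule 3, so it stays [n].
/e/ (between /n/ and /n/): no rule targets it → [e].
/n/ meets the environment for rule 3 (before a labial or velar stop) → [m].
/b/ — between /n/ and /e/; rule 1 does not apply here → [b].
/e/ — not in any rule's target class → [e].
/b/ — word-final, word-finally — surfaces as [p] (rule 1).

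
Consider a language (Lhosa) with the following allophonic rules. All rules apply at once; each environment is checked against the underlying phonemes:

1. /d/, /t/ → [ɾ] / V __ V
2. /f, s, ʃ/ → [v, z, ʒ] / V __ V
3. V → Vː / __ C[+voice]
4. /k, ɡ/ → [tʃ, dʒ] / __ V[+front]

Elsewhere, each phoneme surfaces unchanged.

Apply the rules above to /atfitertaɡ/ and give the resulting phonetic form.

[atfiɾeːrtaːɡ]

/a/ (word-initial) is in the target of rule 3 but the environment (before a voiced consonant) is not met → [a].
/t/ (between /a/ and /f/) is in the target of rule 1 but the environment (between two vowels) is not met → [t].
/f/ (between /t/ and /i/): rule 2 targets it, but not between two vowels → unchanged [f].
/i/ (between /f/ and /t/) is in the target of rule 3 but the environment (before a voiced consonant) is not met → [i].
/t/ meets the environment for rule 1 (between two vowels) → [ɾ].
/e/ — between /t/ and /r/, before a voiced consonant — surfaces as [eː] (rule 3).
/r/ — not in any rule's target class → [r].
/t/ — between /r/ and /a/; rule 1 does not apply here → [t].
/a/ — between /t/ and /ɡ/, before a voiced consonant — surfaces as [aː] (rule 3).
/ɡ/ (word-final) fails the environment for rule 4, so it stays [ɡ].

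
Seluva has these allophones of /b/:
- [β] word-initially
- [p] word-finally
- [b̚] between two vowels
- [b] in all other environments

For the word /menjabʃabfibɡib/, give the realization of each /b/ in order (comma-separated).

Occurrence 1 (position 6): no conditioning environment matches → elsewhere allophone [b].
Occurrence 2 (position 9): no conditioning environment matches → elsewhere allophone [b].
Occurrence 3 (position 12): no conditioning environment matches → elsewhere allophone [b].
Occurrence 4 (position 15): word-finally → [p].

[b], [b], [b], [p]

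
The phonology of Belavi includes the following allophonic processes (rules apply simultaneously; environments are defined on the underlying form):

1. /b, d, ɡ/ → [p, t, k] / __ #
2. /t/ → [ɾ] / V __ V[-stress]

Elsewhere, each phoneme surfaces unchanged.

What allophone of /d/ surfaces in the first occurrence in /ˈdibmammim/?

/d/ (word-initial) fails the environment for rule 1, so it stays [d].

[d]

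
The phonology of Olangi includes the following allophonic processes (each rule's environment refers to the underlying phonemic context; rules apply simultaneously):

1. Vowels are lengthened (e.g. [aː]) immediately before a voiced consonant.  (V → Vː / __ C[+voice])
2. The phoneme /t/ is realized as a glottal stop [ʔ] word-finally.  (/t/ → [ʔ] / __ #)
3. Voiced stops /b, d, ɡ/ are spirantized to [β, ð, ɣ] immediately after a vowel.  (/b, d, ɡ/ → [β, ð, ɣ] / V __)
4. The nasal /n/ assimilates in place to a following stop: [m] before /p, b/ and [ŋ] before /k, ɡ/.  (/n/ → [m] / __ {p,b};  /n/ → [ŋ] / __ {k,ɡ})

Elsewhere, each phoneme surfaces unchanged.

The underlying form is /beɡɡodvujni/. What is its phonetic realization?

[beːɣɡoːðvuːjni]

/b/ (word-initial) is in the target of rule 3 but the environment (immediately after a vowel) is not met → [b].
/e/ (between /b/ and /ɡ/) occurs before a voiced consonant → [eː] by rule 1.
/ɡ/ (between /e/ and /ɡ/) occurs immediately after a vowel → [ɣ] by rule 3.
/ɡ/ (between /ɡ/ and /o/): rule 3 targets it, but not immediately after a vowel → unchanged [ɡ].
/o/ (between /ɡ/ and /d/): before a voiced consonant, so rule 1 applies → [oː].
/d/ meets the environment for rule 3 (immediately after a vowel) → [ð].
/u/ meets the environment for rule 1 (before a voiced consonant) → [uː].
/n/ (between /j/ and /i/) fails the environment for rule 4, so it stays [n].
/i/ (word-final): rule 1 targets it, but not before a voiced consonant → unchanged [i].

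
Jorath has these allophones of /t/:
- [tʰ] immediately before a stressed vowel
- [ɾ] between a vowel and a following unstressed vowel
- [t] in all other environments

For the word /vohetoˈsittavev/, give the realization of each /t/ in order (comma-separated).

Occurrence 1 (position 5): between a vowel and an unstressed vowel → [ɾ].
Occurrence 2 (position 9): no conditioning environment matches → elsewhere allophone [t].
Occurrence 3 (position 10): no conditioning environment matches → elsewhere allophone [t].

[ɾ], [t], [t]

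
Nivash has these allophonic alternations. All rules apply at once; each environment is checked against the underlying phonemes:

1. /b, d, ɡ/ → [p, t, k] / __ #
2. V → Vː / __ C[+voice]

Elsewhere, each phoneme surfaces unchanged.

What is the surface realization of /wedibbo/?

[weːdiːbbo]

/e/ meets the environment for rule 2 (before a voiced consonant) → [eː].
/d/ (between /e/ and /i/) fails the environment for rule 1, so it stays [d].
/i/ meets the environment for rule 2 (before a voiced consonant) → [iː].
/b/ (between /i/ and /b/) is in the target of rule 1 but the environment (word-finally) is not met → [b].
/b/ (between /b/ and /o/): rule 1 targets it, but not word-finally → unchanged [b].
/o/ (word-final) fails the environment for rule 2, so it stays [o].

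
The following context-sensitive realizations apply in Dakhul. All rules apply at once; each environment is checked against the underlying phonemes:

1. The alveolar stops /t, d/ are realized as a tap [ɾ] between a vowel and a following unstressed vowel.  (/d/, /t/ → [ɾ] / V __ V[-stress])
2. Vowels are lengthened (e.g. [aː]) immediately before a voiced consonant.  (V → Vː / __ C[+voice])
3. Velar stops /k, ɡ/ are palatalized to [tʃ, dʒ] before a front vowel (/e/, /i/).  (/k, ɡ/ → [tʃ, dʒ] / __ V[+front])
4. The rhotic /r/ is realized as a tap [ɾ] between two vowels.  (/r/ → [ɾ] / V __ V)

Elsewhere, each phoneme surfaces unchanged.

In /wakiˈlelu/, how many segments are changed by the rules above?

Segments that undergo a rule: /k/ → [tʃ] (rule 3); /i/ → [iː] (rule 2); /e/ → [eː] (rule 2).
All other segments surface unchanged.

3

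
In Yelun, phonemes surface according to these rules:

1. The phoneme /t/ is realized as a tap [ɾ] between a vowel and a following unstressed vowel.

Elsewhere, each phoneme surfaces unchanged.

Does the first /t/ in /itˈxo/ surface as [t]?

Yes

/t/ (between /i/ and /x/) fails the environment for rule 1, so it stays [t].
The actual realization is [t], which matches [t].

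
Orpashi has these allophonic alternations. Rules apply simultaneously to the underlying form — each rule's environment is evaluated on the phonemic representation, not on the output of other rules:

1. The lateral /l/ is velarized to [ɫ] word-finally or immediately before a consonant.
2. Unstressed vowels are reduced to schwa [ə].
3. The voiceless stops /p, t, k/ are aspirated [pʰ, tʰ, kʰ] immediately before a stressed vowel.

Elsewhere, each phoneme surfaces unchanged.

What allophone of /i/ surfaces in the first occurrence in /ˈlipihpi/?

[i]

/i/ (between /l/ and /p/) fails the environment for rule 2, so it stays [i].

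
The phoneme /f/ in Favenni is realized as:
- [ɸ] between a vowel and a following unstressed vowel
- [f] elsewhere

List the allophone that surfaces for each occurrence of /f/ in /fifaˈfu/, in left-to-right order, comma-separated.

[f], [ɸ], [f]

Occurrence 1 (position 1): no conditioning environment matches → elsewhere allophone [f].
Occurrence 2 (position 3): between a vowel and a following unstressed vowel → [ɸ].
Occurrence 3 (position 5): no conditioning environment matches → elsewhere allophone [f].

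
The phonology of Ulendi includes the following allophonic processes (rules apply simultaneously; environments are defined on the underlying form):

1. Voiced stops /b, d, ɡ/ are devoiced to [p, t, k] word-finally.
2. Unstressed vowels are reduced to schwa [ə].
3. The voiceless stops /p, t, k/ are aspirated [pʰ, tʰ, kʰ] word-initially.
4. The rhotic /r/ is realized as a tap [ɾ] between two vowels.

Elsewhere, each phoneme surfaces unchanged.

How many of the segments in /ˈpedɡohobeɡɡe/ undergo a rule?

5

Segments that undergo a rule: /p/ → [pʰ] (rule 3); /o/ → [ə] (rule 2); /o/ → [ə] (rule 2); /e/ → [ə] (rule 2); /e/ → [ə] (rule 2).
All other segments surface unchanged.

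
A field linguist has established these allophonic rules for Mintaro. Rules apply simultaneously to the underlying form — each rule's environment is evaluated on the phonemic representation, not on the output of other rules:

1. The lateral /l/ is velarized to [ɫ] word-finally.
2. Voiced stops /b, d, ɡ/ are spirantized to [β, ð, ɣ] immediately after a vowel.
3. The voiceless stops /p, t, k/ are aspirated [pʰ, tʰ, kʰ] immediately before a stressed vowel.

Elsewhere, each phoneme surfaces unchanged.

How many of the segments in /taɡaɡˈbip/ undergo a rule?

2

Segments that undergo a rule: /ɡ/ → [ɣ] (rule 2); /ɡ/ → [ɣ] (rule 2).
All other segments surface unchanged.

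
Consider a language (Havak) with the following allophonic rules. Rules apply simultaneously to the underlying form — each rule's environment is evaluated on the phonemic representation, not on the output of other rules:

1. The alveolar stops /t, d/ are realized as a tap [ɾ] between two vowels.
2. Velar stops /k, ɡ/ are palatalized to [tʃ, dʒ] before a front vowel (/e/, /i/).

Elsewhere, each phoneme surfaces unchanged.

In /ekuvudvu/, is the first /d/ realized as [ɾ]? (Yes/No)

/d/ (between /u/ and /v/): rule 1 targets it, but not between two vowels → unchanged [d].
The actual realization is [d], not [ɾ].

No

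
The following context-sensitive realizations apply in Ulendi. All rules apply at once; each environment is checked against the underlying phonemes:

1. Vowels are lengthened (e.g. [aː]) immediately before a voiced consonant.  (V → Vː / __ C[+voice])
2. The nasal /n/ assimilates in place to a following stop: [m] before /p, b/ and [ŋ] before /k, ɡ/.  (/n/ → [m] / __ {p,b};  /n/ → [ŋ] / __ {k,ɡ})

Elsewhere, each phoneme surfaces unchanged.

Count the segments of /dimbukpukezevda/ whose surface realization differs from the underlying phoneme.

Segments that undergo a rule: /i/ → [iː] (rule 1); /e/ → [eː] (rule 1); /e/ → [eː] (rule 1).
All other segments surface unchanged.

3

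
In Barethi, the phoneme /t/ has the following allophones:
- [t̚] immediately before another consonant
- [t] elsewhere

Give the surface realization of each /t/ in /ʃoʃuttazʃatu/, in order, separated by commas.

[t̚], [t], [t]

Occurrence 1 (position 5): immediately before another consonant → [t̚].
Occurrence 2 (position 6): no conditioning environment matches → elsewhere allophone [t].
Occurrence 3 (position 11): no conditioning environment matches → elsewhere allophone [t].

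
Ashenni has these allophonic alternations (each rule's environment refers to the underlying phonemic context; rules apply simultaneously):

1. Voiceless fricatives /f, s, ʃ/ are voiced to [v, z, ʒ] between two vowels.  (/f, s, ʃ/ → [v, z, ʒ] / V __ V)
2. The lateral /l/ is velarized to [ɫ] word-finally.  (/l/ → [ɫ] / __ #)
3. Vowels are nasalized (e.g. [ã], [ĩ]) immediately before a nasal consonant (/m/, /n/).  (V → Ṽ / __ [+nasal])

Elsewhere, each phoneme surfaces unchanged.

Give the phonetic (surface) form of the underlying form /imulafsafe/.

[ĩmulafsave]

Rule 3 applies to /i/ (word-initial: before a nasal consonant) → [ĩ].
/u/ — between /m/ and /l/; rule 3 does not apply here → [u].
/l/ (between /u/ and /a/) is in the target of rule 2 but the environment (word-finally) is not met → [l].
/a/ (between /l/ and /f/): rule 3 targets it, but not before a nasal consonant → unchanged [a].
/f/ (between /a/ and /s/): rule 1 targets it, but not between two vowels → unchanged [f].
/s/ (between /f/ and /a/) is in the target of rule 1 but the environment (between two vowels) is not met → [s].
/a/ (between /s/ and /f/): rule 3 targets it, but not before a nasal consonant → unchanged [a].
/f/ meets the environment for rule 1 (between two vowels) → [v].
/e/ (word-final): rule 3 targets it, but not before a nasal consonant → unchanged [e].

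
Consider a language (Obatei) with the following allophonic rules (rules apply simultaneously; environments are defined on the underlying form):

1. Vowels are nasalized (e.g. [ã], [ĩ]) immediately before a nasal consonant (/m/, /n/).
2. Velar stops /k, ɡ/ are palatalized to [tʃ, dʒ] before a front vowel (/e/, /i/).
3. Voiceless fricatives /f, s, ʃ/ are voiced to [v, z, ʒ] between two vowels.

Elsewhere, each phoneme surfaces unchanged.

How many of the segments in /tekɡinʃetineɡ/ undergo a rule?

3

Segments that undergo a rule: /ɡ/ → [dʒ] (rule 2); /i/ → [ĩ] (rule 1); /i/ → [ĩ] (rule 1).
All other segments surface unchanged.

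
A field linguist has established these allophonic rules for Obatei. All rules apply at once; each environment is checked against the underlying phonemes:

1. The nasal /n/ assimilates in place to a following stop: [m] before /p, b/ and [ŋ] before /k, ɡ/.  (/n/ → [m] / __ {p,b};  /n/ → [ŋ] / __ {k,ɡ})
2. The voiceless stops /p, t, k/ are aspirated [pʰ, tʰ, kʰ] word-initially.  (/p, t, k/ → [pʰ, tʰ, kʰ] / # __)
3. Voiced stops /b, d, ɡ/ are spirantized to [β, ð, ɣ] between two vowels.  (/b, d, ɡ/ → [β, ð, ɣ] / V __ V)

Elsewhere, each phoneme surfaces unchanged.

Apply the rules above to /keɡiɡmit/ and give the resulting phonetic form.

Rule 2 applies to /k/ (word-initial: word-initially) → [kʰ].
/ɡ/ (between /e/ and /i/) occurs between two vowels → [ɣ] by rule 3.
/ɡ/ — between /i/ and /m/; rule 3 does not apply here → [ɡ].
/t/ (word-final) is in the target of rule 2 but the environment (word-initially) is not met → [t].

[kʰeɣiɡmit]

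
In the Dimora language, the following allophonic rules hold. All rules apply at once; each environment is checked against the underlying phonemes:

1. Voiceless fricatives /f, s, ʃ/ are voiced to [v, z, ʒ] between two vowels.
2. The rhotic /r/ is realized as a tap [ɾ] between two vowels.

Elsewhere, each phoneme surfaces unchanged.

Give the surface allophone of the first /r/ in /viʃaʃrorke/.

[r]

/r/ (between /ʃ/ and /o/) is in the target of rule 2 but the environment (between two vowels) is not met → [r].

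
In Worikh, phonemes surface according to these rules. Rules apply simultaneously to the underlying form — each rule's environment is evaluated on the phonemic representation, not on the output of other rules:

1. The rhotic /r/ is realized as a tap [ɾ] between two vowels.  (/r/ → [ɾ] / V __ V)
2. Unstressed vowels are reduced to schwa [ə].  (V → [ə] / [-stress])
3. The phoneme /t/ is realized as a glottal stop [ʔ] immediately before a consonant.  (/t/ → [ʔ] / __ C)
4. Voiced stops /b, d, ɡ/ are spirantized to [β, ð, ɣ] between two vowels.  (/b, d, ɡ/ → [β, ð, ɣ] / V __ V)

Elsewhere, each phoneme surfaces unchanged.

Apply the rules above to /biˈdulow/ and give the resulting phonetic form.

[bəˈðuləw]

/b/ (word-initial): rule 4 targets it, but not between two vowels → unchanged [b].
/i/ — between /b/ and /d/, in an unstressed syllable — surfaces as [ə] (rule 2).
/d/ meets the environment for rule 4 (between two vowels) → [ð].
/u/ (between /d/ and /l/): rule 2 targets it, but not in an unstressed syllable → unchanged [u].
/l/ (between /u/ and /o/): no rule targets it → [l].
/o/ — between /l/ and /w/, in an unstressed syllable — surfaces as [ə] (rule 2).
/w/ — not in any rule's target class → [w].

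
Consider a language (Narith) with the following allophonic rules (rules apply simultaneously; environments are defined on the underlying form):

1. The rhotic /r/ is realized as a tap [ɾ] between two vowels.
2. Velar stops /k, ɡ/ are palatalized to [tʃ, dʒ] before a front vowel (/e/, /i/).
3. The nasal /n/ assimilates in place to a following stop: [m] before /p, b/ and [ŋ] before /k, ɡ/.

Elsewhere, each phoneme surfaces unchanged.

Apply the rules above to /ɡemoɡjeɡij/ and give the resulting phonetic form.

[dʒemoɡjedʒij]

/ɡ/ — word-initial, before a front vowel — surfaces as [dʒ] (rule 2).
/ɡ/ (between /o/ and /j/): rule 2 targets it, but not before a front vowel → unchanged [ɡ].
/ɡ/ (between /e/ and /i/): before a front vowel, so rule 2 applies → [dʒ].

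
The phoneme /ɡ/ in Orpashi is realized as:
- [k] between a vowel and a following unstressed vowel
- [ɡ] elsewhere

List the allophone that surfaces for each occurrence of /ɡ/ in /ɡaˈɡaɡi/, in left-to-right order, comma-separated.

Occurrence 1 (position 1): no conditioning environment matches → elsewhere allophone [ɡ].
Occurrence 2 (position 3): no conditioning environment matches → elsewhere allophone [ɡ].
Occurrence 3 (position 5): between a vowel and a following unstressed vowel → [k].

[ɡ], [ɡ], [k]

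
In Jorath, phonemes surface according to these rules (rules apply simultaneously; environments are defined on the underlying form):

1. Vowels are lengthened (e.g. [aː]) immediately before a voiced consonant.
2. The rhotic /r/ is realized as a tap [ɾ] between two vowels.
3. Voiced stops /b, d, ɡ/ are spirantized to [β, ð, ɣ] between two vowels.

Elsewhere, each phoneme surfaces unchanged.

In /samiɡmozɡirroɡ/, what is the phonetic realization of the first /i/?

[iː]

/i/ — between /m/ and /ɡ/, before a voiced consonant — surfaces as [iː] (rule 1).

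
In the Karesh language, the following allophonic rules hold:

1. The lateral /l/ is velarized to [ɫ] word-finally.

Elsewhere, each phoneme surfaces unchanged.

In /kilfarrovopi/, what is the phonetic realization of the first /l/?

[l]

/l/ — between /i/ and /f/; rule 1 does not apply here → [l].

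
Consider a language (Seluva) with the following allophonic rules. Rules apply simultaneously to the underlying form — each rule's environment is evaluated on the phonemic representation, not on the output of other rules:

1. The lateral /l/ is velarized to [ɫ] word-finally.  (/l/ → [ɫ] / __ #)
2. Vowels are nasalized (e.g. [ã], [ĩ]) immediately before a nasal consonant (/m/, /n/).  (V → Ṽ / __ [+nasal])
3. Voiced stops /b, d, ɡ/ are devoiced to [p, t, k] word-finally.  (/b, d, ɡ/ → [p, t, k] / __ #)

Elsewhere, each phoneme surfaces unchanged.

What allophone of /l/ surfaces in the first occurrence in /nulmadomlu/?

[l]

/l/ (between /u/ and /m/) is in the target of rule 1 but the environment (word-finally) is not met → [l].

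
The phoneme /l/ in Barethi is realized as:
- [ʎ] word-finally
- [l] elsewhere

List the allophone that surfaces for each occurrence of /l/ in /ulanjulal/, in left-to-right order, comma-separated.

[l], [l], [ʎ]

Occurrence 1 (position 2): no conditioning environment matches → elsewhere allophone [l].
Occurrence 2 (position 7): no conditioning environment matches → elsewhere allophone [l].
Occurrence 3 (position 9): word-finally → [ʎ].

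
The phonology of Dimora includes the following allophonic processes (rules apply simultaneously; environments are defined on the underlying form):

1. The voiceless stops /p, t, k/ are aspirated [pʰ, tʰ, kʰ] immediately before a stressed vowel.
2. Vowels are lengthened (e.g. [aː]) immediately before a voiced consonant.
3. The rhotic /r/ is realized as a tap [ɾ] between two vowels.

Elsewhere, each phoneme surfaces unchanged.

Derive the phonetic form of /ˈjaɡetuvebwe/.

/j/ stays [j].
/a/ meets the environment for rule 2 (before a voiced consonant) → [aː].
/ɡ/ (between /a/ and /e/): no rule targets it → [ɡ].
/e/ (between /ɡ/ and /t/): rule 2 targets it, but not before a voiced consonant → unchanged [e].
/t/ (between /e/ and /u/) is in the target of rule 1 but the environment (immediately before a stressed vowel) is not met → [t].
Rule 2 applies to /u/ (between /t/ and /v/: before a voiced consonant) → [uː].
/v/ — not in any rule's target class → [v].
/e/ meets the environment for rule 2 (before a voiced consonant) → [eː].
/b/ (between /e/ and /w/) is unaffected → [b].
/w/ (between /b/ and /e/) is unaffected → [w].
/e/ (word-final): rule 2 targets it, but not before a voiced consonant → unchanged [e].

[ˈjaːɡetuːveːbwe]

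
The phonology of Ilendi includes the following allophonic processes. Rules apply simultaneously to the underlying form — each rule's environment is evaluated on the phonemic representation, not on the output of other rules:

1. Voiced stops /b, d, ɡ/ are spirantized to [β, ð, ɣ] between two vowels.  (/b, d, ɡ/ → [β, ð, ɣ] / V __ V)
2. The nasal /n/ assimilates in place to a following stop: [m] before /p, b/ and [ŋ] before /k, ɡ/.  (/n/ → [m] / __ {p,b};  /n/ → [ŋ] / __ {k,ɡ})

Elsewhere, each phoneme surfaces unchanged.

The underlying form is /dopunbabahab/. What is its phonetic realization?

/d/ (word-initial) fails the environment for rule 1, so it stays [d].
/o/ — not in any rule's target class → [o].
/p/ stays [p].
/u/ — not in any rule's target class → [u].
/n/ (between /u/ and /b/) occurs before a labial or velar stop → [m] by rule 2.
/b/ (between /n/ and /a/) fails the environment for rule 1, so it stays [b].
/a/ — not in any rule's target class → [a].
/b/ (between /a/ and /a/) occurs between two vowels → [β] by rule 1.
/a/ — not in any rule's target class → [a].
/h/ — not in any rule's target class → [h].
/a/ — not in any rule's target class → [a].
/b/ (word-final): rule 1 targets it, but not between two vowels → unchanged [b].

[dopumbaβahab]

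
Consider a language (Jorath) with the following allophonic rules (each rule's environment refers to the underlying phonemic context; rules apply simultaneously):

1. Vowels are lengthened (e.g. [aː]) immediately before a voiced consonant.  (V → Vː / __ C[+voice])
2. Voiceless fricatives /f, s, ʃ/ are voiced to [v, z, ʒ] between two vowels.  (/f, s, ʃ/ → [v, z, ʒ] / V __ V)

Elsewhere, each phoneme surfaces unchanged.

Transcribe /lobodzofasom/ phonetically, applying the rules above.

/l/ — not in any rule's target class → [l].
/o/ (between /l/ and /b/) occurs before a voiced consonant → [oː] by rule 1.
/b/ (between /o/ and /o/) is unaffected → [b].
Rule 1 applies to /o/ (between /b/ and /d/: before a voiced consonant) → [oː].
/d/ (between /o/ and /z/): no rule targets it → [d].
/z/ (between /d/ and /o/): no rule targets it → [z].
/o/ (between /z/ and /f/): rule 1 targets it, but not before a voiced consonant → unchanged [o].
Rule 2 applies to /f/ (between /o/ and /a/: between two vowels) → [v].
/a/ (between /f/ and /s/): rule 1 targets it, but not before a voiced consonant → unchanged [a].
Rule 2 applies to /s/ (between /a/ and /o/: between two vowels) → [z].
/o/ — between /s/ and /m/, before a voiced consonant — surfaces as [oː] (rule 1).
/m/ — not in any rule's target class → [m].

[loːboːdzovazoːm]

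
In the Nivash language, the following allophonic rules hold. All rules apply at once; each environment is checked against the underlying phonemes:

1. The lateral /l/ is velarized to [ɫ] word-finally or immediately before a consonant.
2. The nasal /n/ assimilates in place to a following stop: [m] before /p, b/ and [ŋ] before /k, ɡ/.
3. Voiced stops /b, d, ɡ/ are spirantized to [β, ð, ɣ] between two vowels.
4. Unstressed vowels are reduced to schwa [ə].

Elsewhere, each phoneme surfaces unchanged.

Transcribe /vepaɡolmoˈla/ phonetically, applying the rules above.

/v/ (word-initial) is unaffected → [v].
/e/ (between /v/ and /p/): in an unstressed syllable, so rule 4 applies → [ə].
/p/ — not in any rule's target class → [p].
/a/ (between /p/ and /ɡ/): in an unstressed syllable, so rule 4 applies → [ə].
/ɡ/ (between /a/ and /o/) occurs between two vowels → [ɣ] by rule 3.
/o/ (between /ɡ/ and /l/) occurs in an unstressed syllable → [ə] by rule 4.
Rule 1 applies to /l/ (between /o/ and /m/: word-finally or immediately before a consonant) → [ɫ].
/m/ (between /l/ and /o/) is unaffected → [m].
/o/ (between /m/ and /l/): in an unstressed syllable, so rule 4 applies → [ə].
/l/ — between /o/ and /a/; rule 1 does not apply here → [l].
/a/ — word-final; rule 4 does not apply here → [a].

[vəpəɣəɫməˈla]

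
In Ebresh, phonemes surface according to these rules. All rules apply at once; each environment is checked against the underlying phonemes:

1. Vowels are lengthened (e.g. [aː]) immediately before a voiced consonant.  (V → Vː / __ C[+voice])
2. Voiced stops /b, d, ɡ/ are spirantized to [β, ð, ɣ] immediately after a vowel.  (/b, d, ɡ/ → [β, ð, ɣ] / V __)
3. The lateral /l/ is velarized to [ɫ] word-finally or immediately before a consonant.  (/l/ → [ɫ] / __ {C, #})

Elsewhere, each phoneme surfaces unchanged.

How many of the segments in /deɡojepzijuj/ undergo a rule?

5

Segments that undergo a rule: /e/ → [eː] (rule 1); /ɡ/ → [ɣ] (rule 2); /o/ → [oː] (rule 1); /i/ → [iː] (rule 1); /u/ → [uː] (rule 1).
All other segments surface unchanged.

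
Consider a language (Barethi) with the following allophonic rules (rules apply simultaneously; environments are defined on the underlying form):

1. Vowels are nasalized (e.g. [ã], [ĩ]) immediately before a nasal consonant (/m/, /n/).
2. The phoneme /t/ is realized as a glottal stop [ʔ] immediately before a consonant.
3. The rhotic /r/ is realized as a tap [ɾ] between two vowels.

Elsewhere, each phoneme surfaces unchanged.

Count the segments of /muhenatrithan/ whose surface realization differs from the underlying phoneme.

Segments that undergo a rule: /e/ → [ẽ] (rule 1); /t/ → [ʔ] (rule 2); /t/ → [ʔ] (rule 2); /a/ → [ã] (rule 1).
All other segments surface unchanged.

4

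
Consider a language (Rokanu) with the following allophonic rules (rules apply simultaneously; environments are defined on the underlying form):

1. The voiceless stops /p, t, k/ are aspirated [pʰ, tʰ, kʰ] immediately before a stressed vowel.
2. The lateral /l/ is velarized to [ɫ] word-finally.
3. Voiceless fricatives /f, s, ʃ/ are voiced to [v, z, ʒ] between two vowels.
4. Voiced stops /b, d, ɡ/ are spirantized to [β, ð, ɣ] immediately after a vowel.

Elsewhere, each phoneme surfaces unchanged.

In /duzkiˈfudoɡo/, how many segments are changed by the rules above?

3

Segments that undergo a rule: /f/ → [v] (rule 3); /d/ → [ð] (rule 4); /ɡ/ → [ɣ] (rule 4).
All other segments surface unchanged.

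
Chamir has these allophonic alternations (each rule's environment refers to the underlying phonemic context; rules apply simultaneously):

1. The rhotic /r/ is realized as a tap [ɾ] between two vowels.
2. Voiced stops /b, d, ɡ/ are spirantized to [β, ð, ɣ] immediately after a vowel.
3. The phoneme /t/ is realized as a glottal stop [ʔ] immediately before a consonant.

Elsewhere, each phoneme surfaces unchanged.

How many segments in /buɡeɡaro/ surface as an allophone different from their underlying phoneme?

3

Segments that undergo a rule: /ɡ/ → [ɣ] (rule 2); /ɡ/ → [ɣ] (rule 2); /r/ → [ɾ] (rule 1).
All other segments surface unchanged.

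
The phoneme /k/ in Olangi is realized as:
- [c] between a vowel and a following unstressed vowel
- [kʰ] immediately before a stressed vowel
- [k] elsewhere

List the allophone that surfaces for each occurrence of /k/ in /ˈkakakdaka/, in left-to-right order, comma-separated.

Occurrence 1 (position 1): immediately before a stressed vowel → [kʰ].
Occurrence 2 (position 3): between a vowel and a following unstressed vowel → [c].
Occurrence 3 (position 5): no conditioning environment matches → elsewhere allophone [k].
Occurrence 4 (position 8): between a vowel and a following unstressed vowel → [c].

[kʰ], [c], [k], [c]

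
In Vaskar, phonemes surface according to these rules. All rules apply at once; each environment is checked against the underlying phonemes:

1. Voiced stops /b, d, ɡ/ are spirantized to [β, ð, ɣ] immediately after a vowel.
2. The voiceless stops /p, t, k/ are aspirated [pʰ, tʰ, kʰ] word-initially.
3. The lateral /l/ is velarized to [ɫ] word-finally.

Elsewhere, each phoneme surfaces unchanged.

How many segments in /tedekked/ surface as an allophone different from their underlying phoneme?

Segments that undergo a rule: /t/ → [tʰ] (rule 2); /d/ → [ð] (rule 1); /d/ → [ð] (rule 1).
All other segments surface unchanged.

3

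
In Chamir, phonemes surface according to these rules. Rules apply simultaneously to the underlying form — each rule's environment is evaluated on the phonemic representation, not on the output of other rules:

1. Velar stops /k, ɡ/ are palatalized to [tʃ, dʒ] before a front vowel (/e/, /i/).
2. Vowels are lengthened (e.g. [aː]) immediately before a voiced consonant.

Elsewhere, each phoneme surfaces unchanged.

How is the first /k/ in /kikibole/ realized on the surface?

/k/ meets the environment for rule 1 (before a front vowel) → [tʃ].

[tʃ]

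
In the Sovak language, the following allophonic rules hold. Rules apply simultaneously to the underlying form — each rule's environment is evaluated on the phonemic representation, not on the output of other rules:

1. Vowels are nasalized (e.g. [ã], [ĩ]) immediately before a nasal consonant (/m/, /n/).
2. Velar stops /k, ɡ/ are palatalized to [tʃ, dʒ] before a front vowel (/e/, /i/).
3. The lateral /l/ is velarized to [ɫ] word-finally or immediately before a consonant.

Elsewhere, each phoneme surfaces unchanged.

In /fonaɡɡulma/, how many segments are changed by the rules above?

2

Segments that undergo a rule: /o/ → [õ] (rule 1); /l/ → [ɫ] (rule 3).
All other segments surface unchanged.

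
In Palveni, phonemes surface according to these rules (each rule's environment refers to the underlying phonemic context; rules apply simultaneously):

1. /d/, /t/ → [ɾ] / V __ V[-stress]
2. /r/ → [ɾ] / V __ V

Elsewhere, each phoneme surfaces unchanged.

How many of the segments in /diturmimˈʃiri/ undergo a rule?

2

Segments that undergo a rule: /t/ → [ɾ] (rule 1); /r/ → [ɾ] (rule 2).
All other segments surface unchanged.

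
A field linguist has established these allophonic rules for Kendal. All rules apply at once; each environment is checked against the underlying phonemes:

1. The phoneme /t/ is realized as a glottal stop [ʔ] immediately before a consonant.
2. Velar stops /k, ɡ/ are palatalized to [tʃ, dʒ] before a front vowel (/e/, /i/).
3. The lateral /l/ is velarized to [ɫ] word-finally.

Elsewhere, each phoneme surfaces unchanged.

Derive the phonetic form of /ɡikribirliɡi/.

[dʒikribirlidʒi]

/ɡ/ meets the environment for rule 2 (before a front vowel) → [dʒ].
/i/ (between /ɡ/ and /k/) is unaffected → [i].
/k/ (between /i/ and /r/) fails the environment for rule 2, so it stays [k].
/r/ stays [r].
/i/ — not in any rule's target class → [i].
/b/ stays [b].
/i/ stays [i].
/r/ stays [r].
/l/ (between /r/ and /i/): rule 3 targets it, but not word-finally → unchanged [l].
/i/ stays [i].
/ɡ/ — between /i/ and /i/, before a front vowel — surfaces as [dʒ] (rule 2).
/i/ — not in any rule's target class → [i].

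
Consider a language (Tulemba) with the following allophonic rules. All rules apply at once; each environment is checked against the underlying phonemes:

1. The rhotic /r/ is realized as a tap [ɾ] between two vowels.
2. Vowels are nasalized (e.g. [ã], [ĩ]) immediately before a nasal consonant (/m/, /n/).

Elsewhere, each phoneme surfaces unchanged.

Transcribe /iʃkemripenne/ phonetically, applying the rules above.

/i/ (word-initial) fails the environment for rule 2, so it stays [i].
/ʃ/ (between /i/ and /k/) is unaffected → [ʃ].
/k/ stays [k].
/e/ meets the environment for rule 2 (before a nasal consonant) → [ẽ].
/m/ stays [m].
/r/ (between /m/ and /i/) is in the target of rule 1 but the environment (between two vowels) is not met → [r].
/i/ (between /r/ and /p/): rule 2 targets it, but not before a nasal consonant → unchanged [i].
/p/ stays [p].
/e/ — between /p/ and /n/, before a nasal consonant — surfaces as [ẽ] (rule 2).
/n/ stays [n].
/n/ stays [n].
/e/ (word-final) is in the target of rule 2 but the environment (before a nasal consonant) is not met → [e].

[iʃkẽmripẽnne]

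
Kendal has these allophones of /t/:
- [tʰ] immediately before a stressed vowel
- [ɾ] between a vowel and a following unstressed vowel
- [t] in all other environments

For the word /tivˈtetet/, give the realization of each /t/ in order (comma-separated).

Occurrence 1 (position 1): no conditioning environment matches → elsewhere allophone [t].
Occurrence 2 (position 4): immediately before a stressed vowel → [tʰ].
Occurrence 3 (position 6): between a vowel and an unstressed vowel → [ɾ].
Occurrence 4 (position 8): no conditioning environment matches → elsewhere allophone [t].

[t], [tʰ], [ɾ], [t]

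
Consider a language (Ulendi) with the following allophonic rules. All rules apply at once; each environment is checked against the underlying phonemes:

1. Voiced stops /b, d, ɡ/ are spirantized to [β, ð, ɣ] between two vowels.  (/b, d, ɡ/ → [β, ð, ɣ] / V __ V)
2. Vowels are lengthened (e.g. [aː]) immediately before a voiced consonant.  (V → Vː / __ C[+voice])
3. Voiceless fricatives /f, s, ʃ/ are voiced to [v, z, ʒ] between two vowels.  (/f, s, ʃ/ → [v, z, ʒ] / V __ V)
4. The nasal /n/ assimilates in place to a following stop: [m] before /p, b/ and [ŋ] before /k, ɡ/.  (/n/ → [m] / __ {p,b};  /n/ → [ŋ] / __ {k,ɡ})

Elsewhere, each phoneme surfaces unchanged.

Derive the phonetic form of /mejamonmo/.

/m/ — not in any rule's target class → [m].
/e/ — between /m/ and /j/, before a voiced consonant — surfaces as [eː] (rule 2).
/j/ (between /e/ and /a/) is unaffected → [j].
/a/ meets the environment for rule 2 (before a voiced consonant) → [aː].
/m/ — not in any rule's target class → [m].
Rule 2 applies to /o/ (between /m/ and /n/: before a voiced consonant) → [oː].
/n/ — between /o/ and /m/; rule 4 does not apply here → [n].
/m/ (between /n/ and /o/): no rule targets it → [m].
/o/ (word-final) is in the target of rule 2 but the environment (before a voiced consonant) is not met → [o].

[meːjaːmoːnmo]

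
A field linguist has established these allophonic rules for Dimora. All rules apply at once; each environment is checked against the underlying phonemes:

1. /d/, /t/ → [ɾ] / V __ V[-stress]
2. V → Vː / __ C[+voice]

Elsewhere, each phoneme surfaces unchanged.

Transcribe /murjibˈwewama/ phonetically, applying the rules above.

/m/ — not in any rule's target class → [m].
/u/ — between /m/ and /r/, before a voiced consonant — surfaces as [uː] (rule 2).
/r/ (between /u/ and /j/): no rule targets it → [r].
/j/ (between /r/ and /i/): no rule targets it → [j].
Rule 2 applies to /i/ (between /j/ and /b/: before a voiced consonant) → [iː].
/b/ (between /i/ and /w/): no rule targets it → [b].
/w/ (between /b/ and /e/): no rule targets it → [w].
Rule 2 applies to /e/ (between /w/ and /w/: before a voiced consonant) → [eː].
/w/ (between /e/ and /a/): no rule targets it → [w].
/a/ meets the environment for rule 2 (before a voiced consonant) → [aː].
/m/ (between /a/ and /a/): no rule targets it → [m].
/a/ — word-final; rule 2 does not apply here → [a].

[muːrjiːbˈweːwaːma]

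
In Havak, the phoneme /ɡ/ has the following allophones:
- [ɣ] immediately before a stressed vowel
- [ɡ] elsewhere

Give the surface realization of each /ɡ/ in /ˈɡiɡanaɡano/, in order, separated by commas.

Occurrence 1 (position 1): immediately before a stressed vowel → [ɣ].
Occurrence 2 (position 3): no conditioning environment matches → elsewhere allophone [ɡ].
Occurrence 3 (position 7): no conditioning environment matches → elsewhere allophone [ɡ].

[ɣ], [ɡ], [ɡ]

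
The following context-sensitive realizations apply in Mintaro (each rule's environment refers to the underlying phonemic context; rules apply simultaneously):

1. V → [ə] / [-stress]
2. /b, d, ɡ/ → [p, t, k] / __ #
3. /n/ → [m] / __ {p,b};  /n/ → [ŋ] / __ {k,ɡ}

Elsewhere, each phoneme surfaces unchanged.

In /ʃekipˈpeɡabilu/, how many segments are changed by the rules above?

Segments that undergo a rule: /e/ → [ə] (rule 1); /i/ → [ə] (rule 1); /a/ → [ə] (rule 1); /i/ → [ə] (rule 1); /u/ → [ə] (rule 1).
All other segments surface unchanged.

5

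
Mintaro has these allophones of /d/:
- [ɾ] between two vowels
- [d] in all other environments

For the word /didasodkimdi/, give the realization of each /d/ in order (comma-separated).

Occurrence 1 (position 1): no conditioning environment matches → elsewhere allophone [d].
Occurrence 2 (position 3): between two vowels → [ɾ].
Occurrence 3 (position 7): no conditioning environment matches → elsewhere allophone [d].
Occurrence 4 (position 11): no conditioning environment matches → elsewhere allophone [d].

[d], [ɾ], [d], [d]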